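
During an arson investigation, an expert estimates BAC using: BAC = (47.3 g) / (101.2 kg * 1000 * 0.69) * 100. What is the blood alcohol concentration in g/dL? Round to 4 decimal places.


Applying the Widmark formula:
BAC = (dose_g / (body_wt * 1000 * r)) * 100
Denominator = 101.2 * 1000 * 0.69 = 69828
BAC = (47.3 / 69828) * 100
BAC = 0.0677 g/dL

0.0677


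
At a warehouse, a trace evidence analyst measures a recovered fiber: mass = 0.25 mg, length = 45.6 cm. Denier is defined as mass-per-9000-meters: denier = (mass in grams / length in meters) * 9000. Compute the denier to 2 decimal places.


Denier calculation:
Mass in grams = 0.25 mg / 1000 = 0.00025 g
Length in meters = 45.6 cm / 100 = 0.456 m
Linear density = mass / length = 0.00025 / 0.456 = 0.00054825 g/m
Denier = (g/m) * 9000 = 0.00054825 * 9000 = 4.93

4.93


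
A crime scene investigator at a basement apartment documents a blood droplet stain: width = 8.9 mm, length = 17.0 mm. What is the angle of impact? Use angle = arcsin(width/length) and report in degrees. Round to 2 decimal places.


Blood spatter impact angle calculation:
width / length = 8.9 / 17.0 = 0.523529
angle = arcsin(0.523529)
angle = 31.57 degrees

31.57


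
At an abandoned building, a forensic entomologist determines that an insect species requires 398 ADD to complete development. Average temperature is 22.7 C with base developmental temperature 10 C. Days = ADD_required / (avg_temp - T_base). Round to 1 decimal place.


Insect development time:
Effective temperature = avg_temp - T_base = 22.7 - 10 = 12.7 C
Days = ADD / effective_temp = 398 / 12.7 = 31.3 days

31.3


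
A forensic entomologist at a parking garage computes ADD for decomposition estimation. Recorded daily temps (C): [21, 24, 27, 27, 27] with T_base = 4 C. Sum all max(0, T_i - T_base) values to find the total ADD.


Computing ADD day by day:
Day 1: max(0, 21 - 4) = 17
Day 2: max(0, 24 - 4) = 20
Day 3: max(0, 27 - 4) = 23
Day 4: max(0, 27 - 4) = 23
Day 5: max(0, 27 - 4) = 23
Total ADD = 106

106


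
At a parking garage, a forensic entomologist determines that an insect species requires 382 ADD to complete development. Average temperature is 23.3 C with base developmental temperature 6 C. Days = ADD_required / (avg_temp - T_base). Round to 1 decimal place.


Insect development time:
Effective temperature = avg_temp - T_base = 23.3 - 6 = 17.3 C
Days = ADD / effective_temp = 382 / 17.3 = 22.1 days

22.1


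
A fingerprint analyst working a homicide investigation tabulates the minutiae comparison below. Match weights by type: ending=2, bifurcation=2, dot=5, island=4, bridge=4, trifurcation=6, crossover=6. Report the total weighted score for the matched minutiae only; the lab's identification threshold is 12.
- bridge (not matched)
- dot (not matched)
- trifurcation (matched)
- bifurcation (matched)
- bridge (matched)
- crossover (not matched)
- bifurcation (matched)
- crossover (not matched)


Weighted minutiae match score:
  bridge: not matched, +0
  dot: not matched, +0
  trifurcation: matched, +6 (running total 6)
  bifurcation: matched, +2 (running total 8)
  bridge: matched, +4 (running total 12)
  crossover: not matched, +0
  bifurcation: matched, +2 (running total 14)
  crossover: not matched, +0
Total score = 14
Threshold = 12; verdict = identification

14


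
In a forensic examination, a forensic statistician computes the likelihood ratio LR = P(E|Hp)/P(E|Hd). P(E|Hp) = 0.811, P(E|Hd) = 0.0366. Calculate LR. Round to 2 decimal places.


Likelihood ratio calculation:
LR = P(E|Hp) / P(E|Hd)
LR = 0.811 / 0.0366
LR = 22.16

22.16


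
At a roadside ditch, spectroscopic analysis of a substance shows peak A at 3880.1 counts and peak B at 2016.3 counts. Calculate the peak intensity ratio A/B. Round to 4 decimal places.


Spectral peak ratio:
Peak A = 3880.1 counts
Peak B = 2016.3 counts
Ratio = 3880.1 / 2016.3 = 1.9244

1.9244


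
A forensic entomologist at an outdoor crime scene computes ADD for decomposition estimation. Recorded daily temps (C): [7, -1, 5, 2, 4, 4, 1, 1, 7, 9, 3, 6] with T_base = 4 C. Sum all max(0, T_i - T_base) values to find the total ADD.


Computing ADD day by day:
Day 1: max(0, 7 - 4) = 3
Day 2: max(0, -1 - 4) = 0
Day 3: max(0, 5 - 4) = 1
Day 4: max(0, 2 - 4) = 0
Day 5: max(0, 4 - 4) = 0
Day 6: max(0, 4 - 4) = 0
Day 7: max(0, 1 - 4) = 0
Day 8: max(0, 1 - 4) = 0
Day 9: max(0, 7 - 4) = 3
Day 10: max(0, 9 - 4) = 5
Day 11: max(0, 3 - 4) = 0
Day 12: max(0, 6 - 4) = 2
Total ADD = 14

14


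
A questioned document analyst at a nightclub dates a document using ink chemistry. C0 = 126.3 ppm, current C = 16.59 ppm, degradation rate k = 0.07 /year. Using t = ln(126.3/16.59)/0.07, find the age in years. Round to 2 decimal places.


Document age estimation:
C0/C = 126.3 / 16.59 = 7.61302
ln(C0/C) = 2.02986
t = 2.02986 / 0.07 = 29.00 years

29.00


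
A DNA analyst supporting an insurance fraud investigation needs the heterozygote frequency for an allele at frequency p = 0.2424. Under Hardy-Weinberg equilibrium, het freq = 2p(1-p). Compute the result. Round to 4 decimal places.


Hardy-Weinberg heterozygote frequency:
q = 1 - p = 1 - 0.2424 = 0.7576
2pq = 2 * 0.2424 * 0.7576 = 0.3673

0.3673


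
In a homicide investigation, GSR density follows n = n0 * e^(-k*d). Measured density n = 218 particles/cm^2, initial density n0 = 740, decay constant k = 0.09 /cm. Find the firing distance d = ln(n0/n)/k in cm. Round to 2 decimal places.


GSR distance calculation:
n0/n = 740 / 218 = 3.394495
ln(n0/n) = 1.222155
d = 1.222155 / 0.09 = 13.58 cm

13.58


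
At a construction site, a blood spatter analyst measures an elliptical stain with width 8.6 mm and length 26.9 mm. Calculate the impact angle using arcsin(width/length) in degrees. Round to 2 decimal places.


Blood spatter impact angle calculation:
width / length = 8.6 / 26.9 = 0.319703
angle = arcsin(0.319703)
angle = 18.64 degrees

18.64


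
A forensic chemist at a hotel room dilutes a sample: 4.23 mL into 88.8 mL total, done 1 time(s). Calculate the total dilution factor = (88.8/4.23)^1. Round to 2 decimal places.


Dilution factor calculation:
Single dilution = V_total / V_sample = 88.8 / 4.23 ≈ 20.992908
Number of dilutions = 1
Total DF = (88.8 / 4.23)^1 (full precision, rounded at the end) = 20.99

20.99


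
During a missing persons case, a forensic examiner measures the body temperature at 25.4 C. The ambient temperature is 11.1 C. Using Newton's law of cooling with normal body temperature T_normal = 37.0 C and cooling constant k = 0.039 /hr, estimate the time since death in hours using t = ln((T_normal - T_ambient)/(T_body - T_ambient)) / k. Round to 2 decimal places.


Using Newton's law of cooling:
t = ln((T_normal - T_ambient) / (T_body - T_ambient)) / k
T_normal - T_ambient = 25.9
T_body - T_ambient = 14.3
Ratio = 1.811189
ln(ratio) = 0.593984
t = 0.593984 / 0.039 = 15.23 hours

15.23


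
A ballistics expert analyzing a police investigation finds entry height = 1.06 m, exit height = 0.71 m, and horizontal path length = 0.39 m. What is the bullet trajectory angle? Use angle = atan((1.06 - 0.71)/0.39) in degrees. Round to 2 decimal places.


Bullet trajectory angle:
Height difference = 1.06 - 0.71 = 0.35 m
angle = atan(0.35 / 0.39)
angle = atan(0.897436)
angle = 41.91 degrees

41.91


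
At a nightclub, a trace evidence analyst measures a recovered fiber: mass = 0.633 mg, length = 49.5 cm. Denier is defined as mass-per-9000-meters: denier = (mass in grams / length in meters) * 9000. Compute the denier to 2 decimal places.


Denier calculation:
Mass in grams = 0.633 mg / 1000 = 0.000633 g
Length in meters = 49.5 cm / 100 = 0.495 m
Linear density = mass / length = 0.000633 / 0.495 = 0.00127879 g/m
Denier = (g/m) * 9000 = 0.00127879 * 9000 = 11.51

11.51


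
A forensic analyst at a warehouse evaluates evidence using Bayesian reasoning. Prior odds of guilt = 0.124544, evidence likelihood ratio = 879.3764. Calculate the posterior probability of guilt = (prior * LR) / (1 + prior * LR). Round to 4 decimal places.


Bayesian evidence evaluation:
Posterior odds = prior_odds * LR = 0.124544 * 879.3764 = 109.5211
Posterior probability = posterior_odds / (1 + posterior_odds)
= 109.5211 / (1 + 109.5211)
= 109.5211 / 110.5211
= 0.9910

0.9910


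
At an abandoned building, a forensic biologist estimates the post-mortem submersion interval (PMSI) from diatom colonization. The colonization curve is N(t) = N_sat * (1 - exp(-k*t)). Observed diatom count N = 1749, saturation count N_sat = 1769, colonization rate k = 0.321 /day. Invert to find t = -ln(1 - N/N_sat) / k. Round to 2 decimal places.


PMSI from diatom colonization curve:
N / N_sat = 1749 / 1769 = 0.988694
1 - N/N_sat = 0.011306
ln(1 - N/N_sat) = -4.482422
t = -ln(1 - N/N_sat) / k = -(-4.482422) / 0.321 = 13.96 days

13.96


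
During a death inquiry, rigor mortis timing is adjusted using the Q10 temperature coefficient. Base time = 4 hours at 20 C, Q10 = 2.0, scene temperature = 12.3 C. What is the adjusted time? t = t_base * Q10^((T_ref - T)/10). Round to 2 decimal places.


Rigor mortis time adjustment:
Exponent = (T_ref - T_actual) / 10 = (20 - 12.3) / 10 = 0.77
Q10 factor = 2.0^0.77 = 1.70527
t_adjusted = 4 * 1.70527 = 6.82 hours

6.82


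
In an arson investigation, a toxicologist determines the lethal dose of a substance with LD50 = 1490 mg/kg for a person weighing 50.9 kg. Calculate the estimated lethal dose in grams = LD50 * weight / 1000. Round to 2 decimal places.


Lethal dose calculation:
Lethal dose = LD50 * body_weight / 1000
= 1490 * 50.9 / 1000
= 75841 / 1000
= 75.84 g

75.84


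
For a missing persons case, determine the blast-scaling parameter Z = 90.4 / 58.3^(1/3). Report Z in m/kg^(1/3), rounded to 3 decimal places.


Scaled distance calculation:
W^(1/3) = 58.3^(1/3) = 3.877539
Z = R / W^(1/3) = 90.4 / 3.877539
Z = 23.314 m/kg^(1/3)

23.314


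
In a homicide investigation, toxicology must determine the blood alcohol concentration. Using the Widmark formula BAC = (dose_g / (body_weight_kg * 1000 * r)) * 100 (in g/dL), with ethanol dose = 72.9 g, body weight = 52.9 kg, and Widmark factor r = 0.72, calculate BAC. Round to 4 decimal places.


Applying the Widmark formula:
BAC = (dose_g / (body_wt * 1000 * r)) * 100
Denominator = 52.9 * 1000 * 0.72 = 38088
BAC = (72.9 / 38088) * 100
BAC = 0.1914 g/dL

0.1914


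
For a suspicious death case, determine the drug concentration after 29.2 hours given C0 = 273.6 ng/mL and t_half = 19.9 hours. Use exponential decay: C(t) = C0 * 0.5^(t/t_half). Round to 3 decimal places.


Drug concentration decay:
Number of half-lives = t / t_half = 29.2 / 19.9 = 1.467337
Decay factor = 0.5^1.467337 = 0.36164923
C(t) = 273.6 * 0.36164923 = 98.947 ng/mL

98.947


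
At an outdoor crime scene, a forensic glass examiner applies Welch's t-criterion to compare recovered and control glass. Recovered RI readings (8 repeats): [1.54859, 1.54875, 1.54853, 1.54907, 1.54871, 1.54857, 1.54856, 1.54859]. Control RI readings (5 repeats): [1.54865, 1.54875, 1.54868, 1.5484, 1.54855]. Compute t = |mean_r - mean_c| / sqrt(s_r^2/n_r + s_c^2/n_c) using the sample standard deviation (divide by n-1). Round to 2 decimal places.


Welch's t-criterion for glass RI comparison:
Recovered mean = sum / n_r = 12.38937 / 8 = 1.5486712
Control mean = sum / n_c = 7.74303 / 5 = 1.548606
Recovered sample variance s_r^2 = 3.17839e-08
Control sample variance s_c^2 = 1.843e-08
Welch SE (unpooled) = sqrt(s_r^2/n_r + s_c^2/n_c) = sqrt(3.97299e-09 + 3.686e-09) = sqrt(7.65899e-09) = 8.75157e-05
|mean_r - mean_c| = 6.525e-05
t = 6.525e-05 / 8.75157e-05 = 0.75

0.75


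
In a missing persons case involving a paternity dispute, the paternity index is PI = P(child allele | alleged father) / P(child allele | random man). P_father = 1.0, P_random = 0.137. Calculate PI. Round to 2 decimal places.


Paternity Index calculation:
PI = P(allele|father) / P(allele|random)
PI = 1.0 / 0.137
PI = 7.30

7.30


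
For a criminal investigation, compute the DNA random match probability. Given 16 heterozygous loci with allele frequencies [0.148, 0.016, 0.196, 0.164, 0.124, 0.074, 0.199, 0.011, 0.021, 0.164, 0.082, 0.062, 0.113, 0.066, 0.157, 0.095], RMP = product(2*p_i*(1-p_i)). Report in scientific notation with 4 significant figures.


Computing RMP for 16 loci:
Locus 1: 2 * 0.148 * 0.852 = 0.252192
Locus 2: 2 * 0.016 * 0.984 = 0.031488
Locus 3: 2 * 0.196 * 0.804 = 0.315168
Locus 4: 2 * 0.164 * 0.836 = 0.274208
Locus 5: 2 * 0.124 * 0.876 = 0.217248
Locus 6: 2 * 0.074 * 0.926 = 0.137048
Locus 7: 2 * 0.199 * 0.801 = 0.318798
Locus 8: 2 * 0.011 * 0.989 = 0.021758
Locus 9: 2 * 0.021 * 0.979 = 0.041118
Locus 10: 2 * 0.164 * 0.836 = 0.274208
Locus 11: 2 * 0.082 * 0.918 = 0.150552
Locus 12: 2 * 0.062 * 0.938 = 0.116312
Locus 13: 2 * 0.113 * 0.887 = 0.200462
Locus 14: 2 * 0.066 * 0.934 = 0.123288
Locus 15: 2 * 0.157 * 0.843 = 0.264702
Locus 16: 2 * 0.095 * 0.905 = 0.17195
RMP = 3.148e-14

3.148e-14


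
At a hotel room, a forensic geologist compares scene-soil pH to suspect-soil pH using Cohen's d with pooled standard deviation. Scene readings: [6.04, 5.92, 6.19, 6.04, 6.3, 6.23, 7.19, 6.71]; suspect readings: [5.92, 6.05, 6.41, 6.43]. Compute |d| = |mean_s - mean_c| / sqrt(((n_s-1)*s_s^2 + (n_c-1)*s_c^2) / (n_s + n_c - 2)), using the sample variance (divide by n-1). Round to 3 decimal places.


Pooled-variance Cohen's d for soil pH comparison:
Scene mean = 50.62 / 8 = 6.3275
Suspect mean = 24.81 / 4 = 6.2025
Scene sample variance s_s^2 = 0.178679
Suspect sample variance s_c^2 = 0.065958
Pooled variance = ((n_s-1)*s_s^2 + (n_c-1)*s_c^2) / (n_s + n_c - 2) = 0.144863
Pooled SD = sqrt(0.144863) = 0.380609
Mean difference = 0.125
|d| = |0.125| / 0.380609 = 0.328

0.328


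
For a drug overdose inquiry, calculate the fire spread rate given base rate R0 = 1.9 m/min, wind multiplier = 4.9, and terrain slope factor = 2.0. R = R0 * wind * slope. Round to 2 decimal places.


Fire spread rate calculation:
R = R0 * wind_factor * slope_factor
= 1.9 * 4.9 * 2.0
= 9.31 * 2.0
= 18.62 m/min

18.62


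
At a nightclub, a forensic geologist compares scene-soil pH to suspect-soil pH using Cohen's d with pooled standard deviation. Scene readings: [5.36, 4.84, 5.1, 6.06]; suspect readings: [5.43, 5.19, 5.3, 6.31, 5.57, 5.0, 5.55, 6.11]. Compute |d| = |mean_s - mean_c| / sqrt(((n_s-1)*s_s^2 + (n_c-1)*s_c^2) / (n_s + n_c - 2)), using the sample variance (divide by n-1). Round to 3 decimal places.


Pooled-variance Cohen's d for soil pH comparison:
Scene mean = 21.36 / 4 = 5.34
Suspect mean = 44.46 / 8 = 5.5575
Scene sample variance s_s^2 = 0.275467
Suspect sample variance s_c^2 = 0.200021
Pooled variance = ((n_s-1)*s_s^2 + (n_c-1)*s_c^2) / (n_s + n_c - 2) = 0.222655
Pooled SD = sqrt(0.222655) = 0.471863
Mean difference = -0.2175
|d| = |-0.2175| / 0.471863 = 0.461

0.461


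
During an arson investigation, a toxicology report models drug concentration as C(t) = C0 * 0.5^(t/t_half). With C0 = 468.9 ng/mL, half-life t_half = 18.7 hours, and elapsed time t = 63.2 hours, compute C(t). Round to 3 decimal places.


Drug concentration decay:
Number of half-lives = t / t_half = 63.2 / 18.7 = 3.379679
Decay factor = 0.5^3.379679 = 0.09607607
C(t) = 468.9 * 0.09607607 = 45.050 ng/mL

45.050


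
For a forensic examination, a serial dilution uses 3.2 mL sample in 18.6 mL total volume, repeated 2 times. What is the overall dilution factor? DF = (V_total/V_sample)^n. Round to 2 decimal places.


Dilution factor calculation:
Single dilution = V_total / V_sample = 18.6 / 3.2 ≈ 5.8125
Number of dilutions = 2
Total DF = (18.6 / 3.2)^2 (full precision, rounded at the end) = 33.79

33.79


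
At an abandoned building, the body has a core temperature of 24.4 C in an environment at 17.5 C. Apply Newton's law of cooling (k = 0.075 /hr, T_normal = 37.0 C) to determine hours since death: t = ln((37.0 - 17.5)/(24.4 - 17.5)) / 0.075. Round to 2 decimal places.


Using Newton's law of cooling:
t = ln((T_normal - T_ambient) / (T_body - T_ambient)) / k
T_normal - T_ambient = 19.5
T_body - T_ambient = 6.9
Ratio = 2.826087
ln(ratio) = 1.038893
t = 1.038893 / 0.075 = 13.85 hours

13.85


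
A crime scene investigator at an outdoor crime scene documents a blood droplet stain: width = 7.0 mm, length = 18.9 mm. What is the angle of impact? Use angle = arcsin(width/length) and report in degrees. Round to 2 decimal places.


Blood spatter impact angle calculation:
width / length = 7.0 / 18.9 = 0.37037
angle = arcsin(0.37037)
angle = 21.74 degrees

21.74


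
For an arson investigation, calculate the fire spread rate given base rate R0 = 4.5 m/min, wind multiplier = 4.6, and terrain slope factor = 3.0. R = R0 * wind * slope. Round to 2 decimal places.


Fire spread rate calculation:
R = R0 * wind_factor * slope_factor
= 4.5 * 4.6 * 3.0
= 20.7 * 3.0
= 62.10 m/min

62.10


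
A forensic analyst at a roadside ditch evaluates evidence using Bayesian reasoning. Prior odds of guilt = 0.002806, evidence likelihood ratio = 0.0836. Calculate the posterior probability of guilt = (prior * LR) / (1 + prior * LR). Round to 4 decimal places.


Bayesian evidence evaluation:
Posterior odds = prior_odds * LR = 0.002806 * 0.0836 = 0.0002345816
Posterior probability = posterior_odds / (1 + posterior_odds)
= 0.0002345816 / (1 + 0.0002345816)
= 0.0002345816 / 1.0002345816
= 0.0002

0.0002


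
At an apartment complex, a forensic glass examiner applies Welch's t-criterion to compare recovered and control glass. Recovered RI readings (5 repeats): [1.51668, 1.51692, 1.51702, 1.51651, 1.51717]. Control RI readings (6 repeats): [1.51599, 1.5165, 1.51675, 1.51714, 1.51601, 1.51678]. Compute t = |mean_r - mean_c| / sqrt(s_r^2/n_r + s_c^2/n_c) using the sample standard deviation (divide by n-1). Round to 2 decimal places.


Welch's t-criterion for glass RI comparison:
Recovered mean = sum / n_r = 7.5843 / 5 = 1.51686
Control mean = sum / n_c = 9.09917 / 6 = 1.5165283
Recovered sample variance s_r^2 = 7.005e-08
Control sample variance s_c^2 = 2.09177e-07
Welch SE (unpooled) = sqrt(s_r^2/n_r + s_c^2/n_c) = sqrt(1.401e-08 + 3.48628e-08) = sqrt(4.88728e-08) = 0.000221072
|mean_r - mean_c| = 0.000331667
t = 0.000331667 / 0.000221072 = 1.50

1.50


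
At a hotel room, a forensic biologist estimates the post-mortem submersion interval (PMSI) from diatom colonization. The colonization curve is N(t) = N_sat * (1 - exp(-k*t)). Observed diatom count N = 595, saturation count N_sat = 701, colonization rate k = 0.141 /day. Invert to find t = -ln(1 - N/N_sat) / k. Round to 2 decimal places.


PMSI from diatom colonization curve:
N / N_sat = 595 / 701 = 0.848787
1 - N/N_sat = 0.151213
ln(1 - N/N_sat) = -1.889066
t = -ln(1 - N/N_sat) / k = -(-1.889066) / 0.141 = 13.40 days

13.40


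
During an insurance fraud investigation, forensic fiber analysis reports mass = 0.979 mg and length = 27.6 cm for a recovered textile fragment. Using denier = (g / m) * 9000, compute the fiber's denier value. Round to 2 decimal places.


Denier calculation:
Mass in grams = 0.979 mg / 1000 = 0.000979 g
Length in meters = 27.6 cm / 100 = 0.276 m
Linear density = mass / length = 0.000979 / 0.276 = 0.0035471 g/m
Denier = (g/m) * 9000 = 0.0035471 * 9000 = 31.92

31.92


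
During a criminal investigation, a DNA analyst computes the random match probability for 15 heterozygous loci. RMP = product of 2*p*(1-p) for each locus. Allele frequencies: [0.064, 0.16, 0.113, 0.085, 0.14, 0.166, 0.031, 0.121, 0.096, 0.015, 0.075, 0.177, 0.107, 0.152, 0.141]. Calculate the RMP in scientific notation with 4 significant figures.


Computing RMP for 15 loci:
Locus 1: 2 * 0.064 * 0.936 = 0.119808
Locus 2: 2 * 0.16 * 0.84 = 0.2688
Locus 3: 2 * 0.113 * 0.887 = 0.200462
Locus 4: 2 * 0.085 * 0.915 = 0.15555
Locus 5: 2 * 0.14 * 0.86 = 0.2408
Locus 6: 2 * 0.166 * 0.834 = 0.276888
Locus 7: 2 * 0.031 * 0.969 = 0.060078
Locus 8: 2 * 0.121 * 0.879 = 0.212718
Locus 9: 2 * 0.096 * 0.904 = 0.173568
Locus 10: 2 * 0.015 * 0.985 = 0.02955
Locus 11: 2 * 0.075 * 0.925 = 0.13875
Locus 12: 2 * 0.177 * 0.823 = 0.291342
Locus 13: 2 * 0.107 * 0.893 = 0.191102
Locus 14: 2 * 0.152 * 0.848 = 0.257792
Locus 15: 2 * 0.141 * 0.859 = 0.242238
RMP = 2.117e-12

2.117e-12


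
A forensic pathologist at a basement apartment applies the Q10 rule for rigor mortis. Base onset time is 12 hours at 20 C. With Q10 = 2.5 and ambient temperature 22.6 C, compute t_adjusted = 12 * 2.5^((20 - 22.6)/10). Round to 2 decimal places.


Rigor mortis time adjustment:
Exponent = (T_ref - T_actual) / 10 = (20 - 22.6) / 10 = -0.26
Q10 factor = 2.5^-0.26 = 0.78802
t_adjusted = 12 * 0.78802 = 9.46 hours

9.46


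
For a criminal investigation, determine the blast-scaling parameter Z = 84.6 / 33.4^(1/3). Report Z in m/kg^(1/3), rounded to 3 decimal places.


Scaled distance calculation:
W^(1/3) = 33.4^(1/3) = 3.220442
Z = R / W^(1/3) = 84.6 / 3.220442
Z = 26.270 m/kg^(1/3)

26.270


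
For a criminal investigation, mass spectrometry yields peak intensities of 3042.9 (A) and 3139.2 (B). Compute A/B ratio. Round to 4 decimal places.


Spectral peak ratio:
Peak A = 3042.9 counts
Peak B = 3139.2 counts
Ratio = 3042.9 / 3139.2 = 0.9693

0.9693


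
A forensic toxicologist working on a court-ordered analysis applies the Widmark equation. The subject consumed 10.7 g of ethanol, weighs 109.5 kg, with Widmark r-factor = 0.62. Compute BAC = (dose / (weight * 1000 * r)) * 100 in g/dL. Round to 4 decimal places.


Applying the Widmark formula:
BAC = (dose_g / (body_wt * 1000 * r)) * 100
Denominator = 109.5 * 1000 * 0.62 = 67890
BAC = (10.7 / 67890) * 100
BAC = 0.0158 g/dL

0.0158


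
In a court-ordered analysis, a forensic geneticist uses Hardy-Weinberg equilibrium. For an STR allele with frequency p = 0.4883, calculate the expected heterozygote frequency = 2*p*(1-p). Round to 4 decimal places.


Hardy-Weinberg heterozygote frequency:
q = 1 - p = 1 - 0.4883 = 0.5117
2pq = 2 * 0.4883 * 0.5117 = 0.4997

0.4997


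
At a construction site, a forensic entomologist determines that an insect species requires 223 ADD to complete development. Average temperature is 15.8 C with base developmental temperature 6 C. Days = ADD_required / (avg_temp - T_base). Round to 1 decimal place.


Insect development time:
Effective temperature = avg_temp - T_base = 15.8 - 6 = 9.8 C
Days = ADD / effective_temp = 223 / 9.8 = 22.8 days

22.8


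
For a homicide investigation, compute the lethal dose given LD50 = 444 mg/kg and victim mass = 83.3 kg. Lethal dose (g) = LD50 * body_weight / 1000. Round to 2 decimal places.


Lethal dose calculation:
Lethal dose = LD50 * body_weight / 1000
= 444 * 83.3 / 1000
= 36985.2 / 1000
= 36.99 g

36.99


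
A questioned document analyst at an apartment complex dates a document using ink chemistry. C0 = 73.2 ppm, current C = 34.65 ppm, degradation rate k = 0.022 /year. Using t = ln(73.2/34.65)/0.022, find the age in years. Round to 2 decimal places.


Document age estimation:
C0/C = 73.2 / 34.65 = 2.112554
ln(C0/C) = 0.747898
t = 0.747898 / 0.022 = 34.00 years

34.00


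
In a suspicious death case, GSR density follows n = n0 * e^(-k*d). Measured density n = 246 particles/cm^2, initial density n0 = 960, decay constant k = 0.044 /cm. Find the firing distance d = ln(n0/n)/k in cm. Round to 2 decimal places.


GSR distance calculation:
n0/n = 960 / 246 = 3.902439
ln(n0/n) = 1.361602
d = 1.361602 / 0.044 = 30.95 cm

30.95


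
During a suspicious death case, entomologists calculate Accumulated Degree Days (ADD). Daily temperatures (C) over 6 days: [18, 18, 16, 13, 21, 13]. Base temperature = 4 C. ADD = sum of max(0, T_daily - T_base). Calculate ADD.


Computing ADD day by day:
Day 1: max(0, 18 - 4) = 14
Day 2: max(0, 18 - 4) = 14
Day 3: max(0, 16 - 4) = 12
Day 4: max(0, 13 - 4) = 9
Day 5: max(0, 21 - 4) = 17
Day 6: max(0, 13 - 4) = 9
Total ADD = 75

75


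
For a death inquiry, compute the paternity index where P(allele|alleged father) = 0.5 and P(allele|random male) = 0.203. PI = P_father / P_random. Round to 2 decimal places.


Paternity Index calculation:
PI = P(allele|father) / P(allele|random)
PI = 0.5 / 0.203
PI = 2.46

2.46


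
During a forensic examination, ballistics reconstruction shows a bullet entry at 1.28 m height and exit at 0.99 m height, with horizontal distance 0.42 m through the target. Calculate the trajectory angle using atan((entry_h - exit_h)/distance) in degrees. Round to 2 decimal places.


Bullet trajectory angle:
Height difference = 1.28 - 0.99 = 0.29 m
angle = atan(0.29 / 0.42)
angle = atan(0.690476)
angle = 34.62 degrees

34.62


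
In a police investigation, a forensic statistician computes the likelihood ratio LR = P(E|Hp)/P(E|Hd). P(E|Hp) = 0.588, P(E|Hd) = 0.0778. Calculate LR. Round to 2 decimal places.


Likelihood ratio calculation:
LR = P(E|Hp) / P(E|Hd)
LR = 0.588 / 0.0778
LR = 7.56

7.56


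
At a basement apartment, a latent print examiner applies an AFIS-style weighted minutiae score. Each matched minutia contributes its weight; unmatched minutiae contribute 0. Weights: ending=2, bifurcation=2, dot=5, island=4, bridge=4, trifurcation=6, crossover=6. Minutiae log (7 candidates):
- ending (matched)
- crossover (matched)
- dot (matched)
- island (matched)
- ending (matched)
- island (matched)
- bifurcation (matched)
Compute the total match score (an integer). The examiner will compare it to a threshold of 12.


Weighted minutiae match score:
  ending: matched, +2 (running total 2)
  crossover: matched, +6 (running total 8)
  dot: matched, +5 (running total 13)
  island: matched, +4 (running total 17)
  ending: matched, +2 (running total 19)
  island: matched, +4 (running total 23)
  bifurcation: matched, +2 (running total 25)
Total score = 25
Threshold = 12; verdict = identification

25


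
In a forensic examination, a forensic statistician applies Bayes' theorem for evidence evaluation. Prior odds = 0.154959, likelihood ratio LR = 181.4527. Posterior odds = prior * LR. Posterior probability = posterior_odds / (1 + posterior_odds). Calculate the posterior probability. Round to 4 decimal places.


Bayesian evidence evaluation:
Posterior odds = prior_odds * LR = 0.154959 * 181.4527 = 28.11773
Posterior probability = posterior_odds / (1 + posterior_odds)
= 28.11773 / (1 + 28.11773)
= 28.11773 / 29.11773
= 0.9657

0.9657


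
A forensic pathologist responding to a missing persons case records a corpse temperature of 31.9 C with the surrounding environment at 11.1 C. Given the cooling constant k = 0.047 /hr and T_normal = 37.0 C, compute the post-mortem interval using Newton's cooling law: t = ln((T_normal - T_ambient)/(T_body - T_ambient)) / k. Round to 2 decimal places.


Using Newton's law of cooling:
t = ln((T_normal - T_ambient) / (T_body - T_ambient)) / k
T_normal - T_ambient = 25.9
T_body - T_ambient = 20.8
Ratio = 1.245192
ln(ratio) = 0.21929
t = 0.21929 / 0.047 = 4.67 hours

4.67


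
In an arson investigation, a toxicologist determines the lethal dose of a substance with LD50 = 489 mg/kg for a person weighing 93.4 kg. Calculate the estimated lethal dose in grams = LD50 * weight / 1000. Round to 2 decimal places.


Lethal dose calculation:
Lethal dose = LD50 * body_weight / 1000
= 489 * 93.4 / 1000
= 45672.6 / 1000
= 45.67 g

45.67


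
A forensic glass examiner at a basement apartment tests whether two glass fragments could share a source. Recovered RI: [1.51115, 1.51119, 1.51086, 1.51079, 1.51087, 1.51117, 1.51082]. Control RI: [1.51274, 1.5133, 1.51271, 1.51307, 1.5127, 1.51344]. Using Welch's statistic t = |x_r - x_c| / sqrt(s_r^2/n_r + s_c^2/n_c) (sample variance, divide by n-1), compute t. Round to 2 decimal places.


Welch's t-criterion for glass RI comparison:
Recovered mean = sum / n_r = 10.57685 / 7 = 1.5109786
Control mean = sum / n_c = 9.07796 / 6 = 1.5129933
Recovered sample variance s_r^2 = 3.2881e-08
Control sample variance s_c^2 = 1.05987e-07
Welch SE (unpooled) = sqrt(s_r^2/n_r + s_c^2/n_c) = sqrt(4.69728e-09 + 1.76644e-08) = sqrt(2.23617e-08) = 0.000149538
|mean_r - mean_c| = 0.00201476
t = 0.00201476 / 0.000149538 = 13.47

13.47


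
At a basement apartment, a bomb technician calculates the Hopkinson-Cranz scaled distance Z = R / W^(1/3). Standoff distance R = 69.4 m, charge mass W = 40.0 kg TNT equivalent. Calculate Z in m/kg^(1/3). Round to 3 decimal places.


Scaled distance calculation:
W^(1/3) = 40.0^(1/3) = 3.419952
Z = R / W^(1/3) = 69.4 / 3.419952
Z = 20.293 m/kg^(1/3)

20.293


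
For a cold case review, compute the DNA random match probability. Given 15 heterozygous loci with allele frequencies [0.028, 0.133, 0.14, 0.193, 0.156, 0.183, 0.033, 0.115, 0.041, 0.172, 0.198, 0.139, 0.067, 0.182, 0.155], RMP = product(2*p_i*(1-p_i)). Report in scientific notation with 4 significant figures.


Computing RMP for 15 loci:
Locus 1: 2 * 0.028 * 0.972 = 0.054432
Locus 2: 2 * 0.133 * 0.867 = 0.230622
Locus 3: 2 * 0.14 * 0.86 = 0.2408
Locus 4: 2 * 0.193 * 0.807 = 0.311502
Locus 5: 2 * 0.156 * 0.844 = 0.263328
Locus 6: 2 * 0.183 * 0.817 = 0.299022
Locus 7: 2 * 0.033 * 0.967 = 0.063822
Locus 8: 2 * 0.115 * 0.885 = 0.20355
Locus 9: 2 * 0.041 * 0.959 = 0.078638
Locus 10: 2 * 0.172 * 0.828 = 0.284832
Locus 11: 2 * 0.198 * 0.802 = 0.317592
Locus 12: 2 * 0.139 * 0.861 = 0.239358
Locus 13: 2 * 0.067 * 0.933 = 0.125022
Locus 14: 2 * 0.182 * 0.818 = 0.297752
Locus 15: 2 * 0.155 * 0.845 = 0.26195
RMP = 1.599e-11

1.599e-11


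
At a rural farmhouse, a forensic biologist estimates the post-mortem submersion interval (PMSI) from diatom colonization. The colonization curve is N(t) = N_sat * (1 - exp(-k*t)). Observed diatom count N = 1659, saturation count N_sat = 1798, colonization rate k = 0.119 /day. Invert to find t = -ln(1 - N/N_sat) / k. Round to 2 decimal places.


PMSI from diatom colonization curve:
N / N_sat = 1659 / 1798 = 0.922692
1 - N/N_sat = 0.077308
ln(1 - N/N_sat) = -2.559958
t = -ln(1 - N/N_sat) / k = -(-2.559958) / 0.119 = 21.51 days

21.51


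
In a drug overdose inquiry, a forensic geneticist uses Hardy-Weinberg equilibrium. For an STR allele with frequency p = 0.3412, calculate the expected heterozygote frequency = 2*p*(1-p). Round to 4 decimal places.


Hardy-Weinberg heterozygote frequency:
q = 1 - p = 1 - 0.3412 = 0.6588
2pq = 2 * 0.3412 * 0.6588 = 0.4496

0.4496


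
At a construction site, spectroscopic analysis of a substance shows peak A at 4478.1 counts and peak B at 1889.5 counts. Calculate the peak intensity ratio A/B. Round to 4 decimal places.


Spectral peak ratio:
Peak A = 4478.1 counts
Peak B = 1889.5 counts
Ratio = 4478.1 / 1889.5 = 2.3700

2.3700


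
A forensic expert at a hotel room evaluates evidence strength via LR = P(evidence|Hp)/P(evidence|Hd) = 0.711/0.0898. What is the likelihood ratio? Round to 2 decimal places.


Likelihood ratio calculation:
LR = P(E|Hp) / P(E|Hd)
LR = 0.711 / 0.0898
LR = 7.92

7.92


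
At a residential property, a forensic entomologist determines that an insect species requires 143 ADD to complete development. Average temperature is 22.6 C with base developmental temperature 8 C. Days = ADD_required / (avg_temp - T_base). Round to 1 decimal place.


Insect development time:
Effective temperature = avg_temp - T_base = 22.6 - 8 = 14.6 C
Days = ADD / effective_temp = 143 / 14.6 = 9.8 days

9.8


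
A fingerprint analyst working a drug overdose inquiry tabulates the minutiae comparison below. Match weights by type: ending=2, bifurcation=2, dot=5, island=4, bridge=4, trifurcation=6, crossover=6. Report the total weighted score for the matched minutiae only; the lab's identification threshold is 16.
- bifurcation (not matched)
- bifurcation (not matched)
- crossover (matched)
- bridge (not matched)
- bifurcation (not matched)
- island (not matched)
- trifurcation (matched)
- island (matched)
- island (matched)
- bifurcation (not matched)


Weighted minutiae match score:
  bifurcation: not matched, +0
  bifurcation: not matched, +0
  crossover: matched, +6 (running total 6)
  bridge: not matched, +0
  bifurcation: not matched, +0
  island: not matched, +0
  trifurcation: matched, +6 (running total 12)
  island: matched, +4 (running total 16)
  island: matched, +4 (running total 20)
  bifurcation: not matched, +0
Total score = 20
Threshold = 16; verdict = identification

20


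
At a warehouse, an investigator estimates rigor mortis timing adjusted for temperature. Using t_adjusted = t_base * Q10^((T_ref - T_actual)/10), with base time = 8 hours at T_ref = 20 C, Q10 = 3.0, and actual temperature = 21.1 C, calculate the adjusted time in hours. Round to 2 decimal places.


Rigor mortis time adjustment:
Exponent = (T_ref - T_actual) / 10 = (20 - 21.1) / 10 = -0.11
Q10 factor = 3.0^-0.11 = 0.88617
t_adjusted = 8 * 0.88617 = 7.09 hours

7.09


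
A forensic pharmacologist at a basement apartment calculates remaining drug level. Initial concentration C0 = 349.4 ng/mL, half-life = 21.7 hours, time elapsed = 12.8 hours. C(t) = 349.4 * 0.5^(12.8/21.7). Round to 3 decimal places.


Drug concentration decay:
Number of half-lives = t / t_half = 12.8 / 21.7 = 0.589862
Decay factor = 0.5^0.589862 = 0.66440646
C(t) = 349.4 * 0.66440646 = 232.144 ng/mL

232.144


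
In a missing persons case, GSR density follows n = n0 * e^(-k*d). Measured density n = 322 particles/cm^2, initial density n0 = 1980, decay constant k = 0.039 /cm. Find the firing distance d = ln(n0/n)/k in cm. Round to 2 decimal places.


GSR distance calculation:
n0/n = 1980 / 322 = 6.149068
ln(n0/n) = 1.816301
d = 1.816301 / 0.039 = 46.57 cm

46.57


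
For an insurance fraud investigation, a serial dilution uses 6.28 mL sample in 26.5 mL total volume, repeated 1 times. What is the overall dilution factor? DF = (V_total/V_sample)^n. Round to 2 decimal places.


Dilution factor calculation:
Single dilution = V_total / V_sample = 26.5 / 6.28 ≈ 4.219745
Number of dilutions = 1
Total DF = (26.5 / 6.28)^1 (full precision, rounded at the end) = 4.22

4.22


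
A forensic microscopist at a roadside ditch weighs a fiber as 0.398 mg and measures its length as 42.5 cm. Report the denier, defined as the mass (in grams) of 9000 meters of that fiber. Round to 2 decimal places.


Denier calculation:
Mass in grams = 0.398 mg / 1000 = 0.000398 g
Length in meters = 42.5 cm / 100 = 0.425 m
Linear density = mass / length = 0.000398 / 0.425 = 0.00093647 g/m
Denier = (g/m) * 9000 = 0.00093647 * 9000 = 8.43

8.43


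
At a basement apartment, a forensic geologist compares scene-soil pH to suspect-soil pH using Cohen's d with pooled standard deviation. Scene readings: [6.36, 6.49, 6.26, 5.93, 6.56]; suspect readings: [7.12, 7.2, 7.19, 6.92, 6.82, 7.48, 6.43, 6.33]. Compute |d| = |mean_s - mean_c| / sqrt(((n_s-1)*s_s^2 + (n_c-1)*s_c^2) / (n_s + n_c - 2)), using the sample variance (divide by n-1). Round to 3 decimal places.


Pooled-variance Cohen's d for soil pH comparison:
Scene mean = 31.6 / 5 = 6.32
Suspect mean = 55.49 / 8 = 6.93625
Scene sample variance s_s^2 = 0.06095
Suspect sample variance s_c^2 = 0.157284
Pooled variance = ((n_s-1)*s_s^2 + (n_c-1)*s_c^2) / (n_s + n_c - 2) = 0.122253
Pooled SD = sqrt(0.122253) = 0.349647
Mean difference = -0.61625
|d| = |-0.61625| / 0.349647 = 1.762

1.762


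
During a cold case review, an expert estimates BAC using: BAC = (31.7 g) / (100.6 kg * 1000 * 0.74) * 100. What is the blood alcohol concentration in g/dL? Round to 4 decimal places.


Applying the Widmark formula:
BAC = (dose_g / (body_wt * 1000 * r)) * 100
Denominator = 100.6 * 1000 * 0.74 = 74444
BAC = (31.7 / 74444) * 100
BAC = 0.0426 g/dL

0.0426


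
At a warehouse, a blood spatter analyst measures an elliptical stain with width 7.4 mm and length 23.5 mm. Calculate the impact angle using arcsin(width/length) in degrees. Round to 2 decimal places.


Blood spatter impact angle calculation:
width / length = 7.4 / 23.5 = 0.314894
angle = arcsin(0.314894)
angle = 18.35 degrees

18.35


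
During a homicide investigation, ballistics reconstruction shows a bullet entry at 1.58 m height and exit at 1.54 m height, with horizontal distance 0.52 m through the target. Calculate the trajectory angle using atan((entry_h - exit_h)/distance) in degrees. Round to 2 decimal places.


Bullet trajectory angle:
Height difference = 1.58 - 1.54 = 0.04 m
angle = atan(0.04 / 0.52)
angle = atan(0.076923)
angle = 4.40 degrees

4.40


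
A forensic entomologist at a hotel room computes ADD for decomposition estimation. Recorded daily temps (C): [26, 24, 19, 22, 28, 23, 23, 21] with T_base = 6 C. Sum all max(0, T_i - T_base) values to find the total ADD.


Computing ADD day by day:
Day 1: max(0, 26 - 6) = 20
Day 2: max(0, 24 - 6) = 18
Day 3: max(0, 19 - 6) = 13
Day 4: max(0, 22 - 6) = 16
Day 5: max(0, 28 - 6) = 22
Day 6: max(0, 23 - 6) = 17
Day 7: max(0, 23 - 6) = 17
Day 8: max(0, 21 - 6) = 15
Total ADD = 138

138


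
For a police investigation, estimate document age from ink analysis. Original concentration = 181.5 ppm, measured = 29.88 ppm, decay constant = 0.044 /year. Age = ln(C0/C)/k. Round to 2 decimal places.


Document age estimation:
C0/C = 181.5 / 29.88 = 6.074297
ln(C0/C) = 1.804066
t = 1.804066 / 0.044 = 41.00 years

41.00


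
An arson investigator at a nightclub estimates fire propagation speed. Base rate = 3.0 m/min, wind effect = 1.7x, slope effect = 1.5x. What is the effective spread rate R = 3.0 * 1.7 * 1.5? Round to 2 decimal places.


Fire spread rate calculation:
R = R0 * wind_factor * slope_factor
= 3.0 * 1.7 * 1.5
= 5.1 * 1.5
= 7.65 m/min

7.65


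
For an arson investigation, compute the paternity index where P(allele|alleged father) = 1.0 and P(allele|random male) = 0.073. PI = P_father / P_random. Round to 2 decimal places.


Paternity Index calculation:
PI = P(allele|father) / P(allele|random)
PI = 1.0 / 0.073
PI = 13.70

13.70


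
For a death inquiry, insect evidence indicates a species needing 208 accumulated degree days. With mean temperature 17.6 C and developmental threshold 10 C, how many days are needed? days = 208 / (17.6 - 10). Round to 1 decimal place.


Insect development time:
Effective temperature = avg_temp - T_base = 17.6 - 10 = 7.6 C
Days = ADD / effective_temp = 208 / 7.6 = 27.4 days

27.4


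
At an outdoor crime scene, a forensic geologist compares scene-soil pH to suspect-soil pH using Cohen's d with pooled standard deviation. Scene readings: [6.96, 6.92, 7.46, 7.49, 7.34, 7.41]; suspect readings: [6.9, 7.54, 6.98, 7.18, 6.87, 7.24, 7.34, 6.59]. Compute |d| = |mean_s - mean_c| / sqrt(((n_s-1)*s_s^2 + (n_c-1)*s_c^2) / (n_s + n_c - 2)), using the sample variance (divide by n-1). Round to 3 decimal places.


Pooled-variance Cohen's d for soil pH comparison:
Scene mean = 43.58 / 6 = 7.263333
Suspect mean = 56.64 / 8 = 7.08
Scene sample variance s_s^2 = 0.065467
Suspect sample variance s_c^2 = 0.091629
Pooled variance = ((n_s-1)*s_s^2 + (n_c-1)*s_c^2) / (n_s + n_c - 2) = 0.080728
Pooled SD = sqrt(0.080728) = 0.284127
Mean difference = 0.183333
|d| = |0.183333| / 0.284127 = 0.645

0.645


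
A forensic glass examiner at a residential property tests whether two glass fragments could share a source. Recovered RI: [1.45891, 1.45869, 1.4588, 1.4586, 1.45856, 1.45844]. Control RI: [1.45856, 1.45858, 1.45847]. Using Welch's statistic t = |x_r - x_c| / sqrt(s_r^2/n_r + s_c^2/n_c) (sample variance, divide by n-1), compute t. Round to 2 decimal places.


Welch's t-criterion for glass RI comparison:
Recovered mean = sum / n_r = 8.752 / 6 = 1.4586667
Control mean = sum / n_c = 4.37561 / 3 = 1.4585367
Recovered sample variance s_r^2 = 2.89467e-08
Control sample variance s_c^2 = 3.43333e-09
Welch SE (unpooled) = sqrt(s_r^2/n_r + s_c^2/n_c) = sqrt(4.82444e-09 + 1.14444e-09) = sqrt(5.96888e-09) = 7.72585e-05
|mean_r - mean_c| = 0.00013
t = 0.00013 / 7.72585e-05 = 1.68

1.68


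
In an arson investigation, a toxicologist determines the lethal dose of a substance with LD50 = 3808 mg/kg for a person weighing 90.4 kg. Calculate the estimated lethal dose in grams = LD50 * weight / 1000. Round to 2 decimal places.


Lethal dose calculation:
Lethal dose = LD50 * body_weight / 1000
= 3808 * 90.4 / 1000
= 344243.2 / 1000
= 344.24 g

344.24
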